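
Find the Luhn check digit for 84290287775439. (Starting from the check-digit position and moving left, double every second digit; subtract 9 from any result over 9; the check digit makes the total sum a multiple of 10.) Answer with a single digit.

Partial digits right→left: 9 3 4 5 7 7 7 8 2 0 9 2 4 8
Double every second digit counting from the check-digit position (so the 1st, 3rd, 5th, ... of the partial from the right).
  doubled (with −9 where >9): 9 8 5 5 4 9 8 → sum 48
  kept as-is: 3 5 7 8 0 2 8 → sum 33
Total = 48 + 33 = 81.
Check digit = (10 − (81 mod 10)) mod 10 = 9.

9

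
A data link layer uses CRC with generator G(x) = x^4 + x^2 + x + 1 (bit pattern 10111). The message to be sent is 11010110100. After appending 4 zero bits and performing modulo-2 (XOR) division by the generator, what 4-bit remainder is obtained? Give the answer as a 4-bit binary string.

0000

Append 4 zeros: 110101101000000. Divide by 10111 (XOR where the leading bit is 1):
  pos 0: 11010 XOR 10111 = 01101
  pos 1: 11011 XOR 10111 = 01100
  pos 2: 11001 XOR 10111 = 01110
  pos 3: 11100 XOR 10111 = 01011
  pos 4: 10111 XOR 10111 = 00000
Remainder (last 4 bits) = 0000. This is the CRC / FCS.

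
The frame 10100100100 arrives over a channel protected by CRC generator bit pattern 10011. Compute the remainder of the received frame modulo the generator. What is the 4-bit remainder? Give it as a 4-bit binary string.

Modulo-2 division of 10100100100 by 10011:
  pos 0: 10100 XOR 10011 = 00111
  pos 2: 11110 XOR 10011 = 01101
  pos 3: 11010 XOR 10011 = 01001
  pos 4: 10011 XOR 10011 = 00000
Remainder = 0000 (zero — the frame passes the CRC check).

0000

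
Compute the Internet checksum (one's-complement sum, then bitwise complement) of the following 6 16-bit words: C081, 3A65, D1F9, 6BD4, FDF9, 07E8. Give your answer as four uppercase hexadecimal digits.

C168

One's-complement addition (fold any carry out of bit 15 back into bit 0):
  0xC081 + 0x3A65 = 0x0FAE6
  0xFAE6 + 0xD1F9 = 0x1CCDF → wrap carry → 0xCCE0
  0xCCE0 + 0x6BD4 = 0x138B4 → wrap carry → 0x38B5
  0x38B5 + 0xFDF9 = 0x136AE → wrap carry → 0x36AF
  0x36AF + 0x07E8 = 0x03E97
One's-complement sum = 0x3E97.
Checksum = ~0x3E97 & 0xFFFF = 0xC168.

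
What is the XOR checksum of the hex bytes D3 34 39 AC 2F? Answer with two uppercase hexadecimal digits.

XOR the bytes together:
  start with 0xD3
  0xD3 ⊕ 0x34 = 0xE7
  0xE7 ⊕ 0x39 = 0xDE
  0xDE ⊕ 0xAC = 0x72
  0x72 ⊕ 0x2F = 0x5D

5D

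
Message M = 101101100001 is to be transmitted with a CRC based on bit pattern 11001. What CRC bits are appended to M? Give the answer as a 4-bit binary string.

0010

Append 4 zeros: 1011011000010000. Divide by 11001 (XOR where the leading bit is 1):
  pos 0: 10110 XOR 11001 = 01111
  pos 1: 11111 XOR 11001 = 00110
  pos 3: 11010 XOR 11001 = 00011
  pos 6: 11000 XOR 11001 = 00001
  pos 10: 11000 XOR 11001 = 00001
Remainder (last 4 bits) = 0010. This is the CRC / FCS.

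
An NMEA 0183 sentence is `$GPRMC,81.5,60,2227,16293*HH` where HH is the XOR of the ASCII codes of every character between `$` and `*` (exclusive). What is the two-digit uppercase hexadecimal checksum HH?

65

XOR the ASCII codes of the payload characters:
  'G' = 0x47 → acc = 0x47
  'P' = 0x50 → acc = 0x17
  'R' = 0x52 → acc = 0x45
  'M' = 0x4D → acc = 0x08
  'C' = 0x43 → acc = 0x4B
  ',' = 0x2C → acc = 0x67
  '8' = 0x38 → acc = 0x5F
  '1' = 0x31 → acc = 0x6E
  '.' = 0x2E → acc = 0x40
  '5' = 0x35 → acc = 0x75
  ',' = 0x2C → acc = 0x59
  '6' = 0x36 → acc = 0x6F
  '0' = 0x30 → acc = 0x5F
  ',' = 0x2C → acc = 0x73
  '2' = 0x32 → acc = 0x41
  '2' = 0x32 → acc = 0x73
  '2' = 0x32 → acc = 0x41
  '7' = 0x37 → acc = 0x76
  ',' = 0x2C → acc = 0x5A
  '1' = 0x31 → acc = 0x6B
  '6' = 0x36 → acc = 0x5D
  '2' = 0x32 → acc = 0x6F
  '9' = 0x39 → acc = 0x56
  '3' = 0x33 → acc = 0x65
Checksum = 0x65.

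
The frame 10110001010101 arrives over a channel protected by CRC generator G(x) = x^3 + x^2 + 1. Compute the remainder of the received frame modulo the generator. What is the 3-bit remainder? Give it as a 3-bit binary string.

Modulo-2 division of 10110001010101 by 1101:
  pos 0: 1011 XOR 1101 = 0110
  pos 1: 1100 XOR 1101 = 0001
  pos 4: 1001 XOR 1101 = 0100
  pos 5: 1000 XOR 1101 = 0101
  pos 6: 1011 XOR 1101 = 0110
  pos 7: 1100 XOR 1101 = 0001
  pos 10: 1101 XOR 1101 = 0000
Remainder = 000 (zero — the frame passes the CRC check).

000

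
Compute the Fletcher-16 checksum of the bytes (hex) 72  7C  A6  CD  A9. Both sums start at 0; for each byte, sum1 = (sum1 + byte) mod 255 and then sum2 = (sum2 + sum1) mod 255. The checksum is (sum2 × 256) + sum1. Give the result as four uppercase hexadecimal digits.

670D

Running sums (mod 255):
  after byte 0 (72): sum1=114, sum2=114
  after byte 1 (7C): sum1=238, sum2=97
  after byte 2 (A6): sum1=149, sum2=246
  after byte 3 (CD): sum1=99, sum2=90
  after byte 4 (A9): sum1=13, sum2=103
Checksum = sum2·256 + sum1 = 103·256 + 13 = 26381 = 0x670D.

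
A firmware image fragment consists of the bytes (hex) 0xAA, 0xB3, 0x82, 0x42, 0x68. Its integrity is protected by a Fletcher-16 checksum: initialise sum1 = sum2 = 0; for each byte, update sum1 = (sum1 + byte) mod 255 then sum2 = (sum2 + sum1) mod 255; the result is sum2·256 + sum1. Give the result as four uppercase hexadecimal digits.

988B

Running sums (mod 255):
  after byte 0 (0xAA): sum1=170, sum2=170
  after byte 1 (0xB3): sum1=94, sum2=9
  after byte 2 (0x82): sum1=224, sum2=233
  after byte 3 (0x42): sum1=35, sum2=13
  after byte 4 (0x68): sum1=139, sum2=152
Checksum = sum2·256 + sum1 = 152·256 + 139 = 39051 = 0x988B.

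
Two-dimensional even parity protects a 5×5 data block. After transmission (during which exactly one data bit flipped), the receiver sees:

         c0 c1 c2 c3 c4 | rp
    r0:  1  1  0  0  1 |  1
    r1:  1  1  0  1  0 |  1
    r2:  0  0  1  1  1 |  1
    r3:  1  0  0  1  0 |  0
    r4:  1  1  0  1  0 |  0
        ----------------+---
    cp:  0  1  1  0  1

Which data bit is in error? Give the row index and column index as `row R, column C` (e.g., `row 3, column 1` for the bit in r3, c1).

row 4, column 4

Recompute each row's even parity and compare to rp:
  r0: data parity 1, sent rp 1 → ok
  r1: data parity 1, sent rp 1 → ok
  r2: data parity 1, sent rp 1 → ok
  r3: data parity 0, sent rp 0 → ok
  r4: data parity 1, sent rp 0 → mismatch
Recompute each column's even parity and compare to cp:
  c0: data parity 0, sent cp 0 → ok
  c1: data parity 1, sent cp 1 → ok
  c2: data parity 1, sent cp 1 → ok
  c3: data parity 0, sent cp 0 → ok
  c4: data parity 0, sent cp 1 → mismatch
Exactly one row (r4) and one column (c4) fail → the flipped bit is at their intersection.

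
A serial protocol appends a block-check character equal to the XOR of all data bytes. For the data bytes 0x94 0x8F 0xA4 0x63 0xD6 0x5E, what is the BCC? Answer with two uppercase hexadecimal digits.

XOR the bytes together:
  start with 0x94
  0x94 ⊕ 0x8F = 0x1B
  0x1B ⊕ 0xA4 = 0xBF
  0xBF ⊕ 0x63 = 0xDC
  0xDC ⊕ 0xD6 = 0x0A
  0x0A ⊕ 0x5E = 0x54

54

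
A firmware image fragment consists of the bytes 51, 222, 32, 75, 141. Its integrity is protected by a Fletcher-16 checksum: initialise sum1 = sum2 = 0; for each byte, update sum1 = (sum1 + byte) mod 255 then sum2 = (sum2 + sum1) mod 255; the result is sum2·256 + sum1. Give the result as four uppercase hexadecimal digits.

000B

Running sums (mod 255):
  after byte 0 (51): sum1=51, sum2=51
  after byte 1 (222): sum1=18, sum2=69
  after byte 2 (32): sum1=50, sum2=119
  after byte 3 (75): sum1=125, sum2=244
  after byte 4 (141): sum1=11, sum2=0
Checksum = sum2·256 + sum1 = 0·256 + 11 = 11 = 0x000B.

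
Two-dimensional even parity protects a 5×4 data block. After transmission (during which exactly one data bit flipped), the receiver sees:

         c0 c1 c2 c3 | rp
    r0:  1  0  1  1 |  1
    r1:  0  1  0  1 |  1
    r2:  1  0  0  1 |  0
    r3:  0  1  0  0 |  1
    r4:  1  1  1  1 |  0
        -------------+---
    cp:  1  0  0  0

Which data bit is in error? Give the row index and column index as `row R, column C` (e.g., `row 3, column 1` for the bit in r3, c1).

Recompute each row's even parity and compare to rp:
  r0: data parity 1, sent rp 1 → ok
  r1: data parity 0, sent rp 1 → mismatch
  r2: data parity 0, sent rp 0 → ok
  r3: data parity 1, sent rp 1 → ok
  r4: data parity 0, sent rp 0 → ok
Recompute each column's even parity and compare to cp:
  c0: data parity 1, sent cp 1 → ok
  c1: data parity 1, sent cp 0 → mismatch
  c2: data parity 0, sent cp 0 → ok
  c3: data parity 0, sent cp 0 → ok
Exactly one row (r1) and one column (c1) fail → the flipped bit is at their intersection.

row 1, column 1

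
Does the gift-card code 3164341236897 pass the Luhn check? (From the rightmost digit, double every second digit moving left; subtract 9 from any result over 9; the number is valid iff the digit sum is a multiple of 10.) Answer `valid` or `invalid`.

invalid

From the right, keep odd positions and double even positions (subtract 9 from any doubled value over 9):
  doubled (positions 2,4,...): 9 3 4 8 8 2 → sum 34
  kept (positions 1,3,...): 7 8 3 1 3 6 3 → sum 31
Total = 65.
65 mod 10 = 5, so the number is invalid.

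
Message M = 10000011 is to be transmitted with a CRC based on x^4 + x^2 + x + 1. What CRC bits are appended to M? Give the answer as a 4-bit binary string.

1110

Append 4 zeros: 100000110000. Divide by 10111 (XOR where the leading bit is 1):
  pos 0: 10000 XOR 10111 = 00111
  pos 2: 11101 XOR 10111 = 01010
  pos 3: 10101 XOR 10111 = 00010
  pos 6: 10000 XOR 10111 = 00111
Remainder (last 4 bits) = 1110. This is the CRC / FCS.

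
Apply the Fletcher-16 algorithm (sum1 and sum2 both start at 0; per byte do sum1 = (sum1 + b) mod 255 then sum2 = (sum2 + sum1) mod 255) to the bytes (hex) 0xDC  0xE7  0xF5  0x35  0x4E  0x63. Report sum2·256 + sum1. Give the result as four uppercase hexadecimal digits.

Running sums (mod 255):
  after byte 0 (0xDC): sum1=220, sum2=220
  after byte 1 (0xE7): sum1=196, sum2=161
  after byte 2 (0xF5): sum1=186, sum2=92
  after byte 3 (0x35): sum1=239, sum2=76
  after byte 4 (0x4E): sum1=62, sum2=138
  after byte 5 (0x63): sum1=161, sum2=44
Checksum = sum2·256 + sum1 = 44·256 + 161 = 11425 = 0x2CA1.

2CA1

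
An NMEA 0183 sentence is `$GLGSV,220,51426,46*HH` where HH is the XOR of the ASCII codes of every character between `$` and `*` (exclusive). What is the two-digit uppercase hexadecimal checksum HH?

63

XOR the ASCII codes of the payload characters:
  'G' = 0x47 → acc = 0x47
  'L' = 0x4C → acc = 0x0B
  'G' = 0x47 → acc = 0x4C
  'S' = 0x53 → acc = 0x1F
  'V' = 0x56 → acc = 0x49
  ',' = 0x2C → acc = 0x65
  '2' = 0x32 → acc = 0x57
  '2' = 0x32 → acc = 0x65
  '0' = 0x30 → acc = 0x55
  ',' = 0x2C → acc = 0x79
  '5' = 0x35 → acc = 0x4C
  '1' = 0x31 → acc = 0x7D
  '4' = 0x34 → acc = 0x49
  '2' = 0x32 → acc = 0x7B
  '6' = 0x36 → acc = 0x4D
  ',' = 0x2C → acc = 0x61
  '4' = 0x34 → acc = 0x55
  '6' = 0x36 → acc = 0x63
Checksum = 0x63.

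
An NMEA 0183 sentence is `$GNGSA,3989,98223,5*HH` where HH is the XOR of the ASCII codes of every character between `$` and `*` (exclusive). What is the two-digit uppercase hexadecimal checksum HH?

7C

XOR the ASCII codes of the payload characters:
  'G' = 0x47 → acc = 0x47
  'N' = 0x4E → acc = 0x09
  'G' = 0x47 → acc = 0x4E
  'S' = 0x53 → acc = 0x1D
  'A' = 0x41 → acc = 0x5C
  ',' = 0x2C → acc = 0x70
  '3' = 0x33 → acc = 0x43
  '9' = 0x39 → acc = 0x7A
  '8' = 0x38 → acc = 0x42
  '9' = 0x39 → acc = 0x7B
  ',' = 0x2C → acc = 0x57
  '9' = 0x39 → acc = 0x6E
  '8' = 0x38 → acc = 0x56
  '2' = 0x32 → acc = 0x64
  '2' = 0x32 → acc = 0x56
  '3' = 0x33 → acc = 0x65
  ',' = 0x2C → acc = 0x49
  '5' = 0x35 → acc = 0x7C
Checksum = 0x7C.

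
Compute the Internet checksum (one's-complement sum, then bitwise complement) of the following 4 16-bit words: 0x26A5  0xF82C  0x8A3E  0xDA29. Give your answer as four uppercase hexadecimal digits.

7CC5

One's-complement addition (fold any carry out of bit 15 back into bit 0):
  0x26A5 + 0xF82C = 0x11ED1 → wrap carry → 0x1ED2
  0x1ED2 + 0x8A3E = 0x0A910
  0xA910 + 0xDA29 = 0x18339 → wrap carry → 0x833A
One's-complement sum = 0x833A.
Checksum = ~0x833A & 0xFFFF = 0x7CC5.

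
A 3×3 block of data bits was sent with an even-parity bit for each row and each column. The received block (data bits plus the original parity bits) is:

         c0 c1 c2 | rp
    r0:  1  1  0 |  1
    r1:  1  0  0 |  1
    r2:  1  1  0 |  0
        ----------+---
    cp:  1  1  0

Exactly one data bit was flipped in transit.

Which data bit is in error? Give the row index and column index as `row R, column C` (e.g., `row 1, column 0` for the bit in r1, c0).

row 0, column 1

Recompute each row's even parity and compare to rp:
  r0: data parity 0, sent rp 1 → mismatch
  r1: data parity 1, sent rp 1 → ok
  r2: data parity 0, sent rp 0 → ok
Recompute each column's even parity and compare to cp:
  c0: data parity 1, sent cp 1 → ok
  c1: data parity 0, sent cp 1 → mismatch
  c2: data parity 0, sent cp 0 → ok
Exactly one row (r0) and one column (c1) fail → the flipped bit is at their intersection.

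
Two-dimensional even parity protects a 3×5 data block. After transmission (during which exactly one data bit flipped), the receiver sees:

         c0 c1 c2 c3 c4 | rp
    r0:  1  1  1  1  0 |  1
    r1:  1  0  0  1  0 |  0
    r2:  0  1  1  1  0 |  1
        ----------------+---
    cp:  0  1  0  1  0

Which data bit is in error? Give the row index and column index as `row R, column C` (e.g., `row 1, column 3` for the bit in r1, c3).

Recompute each row's even parity and compare to rp:
  r0: data parity 0, sent rp 1 → mismatch
  r1: data parity 0, sent rp 0 → ok
  r2: data parity 1, sent rp 1 → ok
Recompute each column's even parity and compare to cp:
  c0: data parity 0, sent cp 0 → ok
  c1: data parity 0, sent cp 1 → mismatch
  c2: data parity 0, sent cp 0 → ok
  c3: data parity 1, sent cp 1 → ok
  c4: data parity 0, sent cp 0 → ok
Exactly one row (r0) and one column (c1) fail → the flipped bit is at their intersection.

row 0, column 1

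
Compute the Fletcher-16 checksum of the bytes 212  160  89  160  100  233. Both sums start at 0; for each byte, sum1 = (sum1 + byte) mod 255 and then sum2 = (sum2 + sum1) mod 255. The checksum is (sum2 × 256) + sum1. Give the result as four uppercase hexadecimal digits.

1ABD

Running sums (mod 255):
  after byte 0 (212): sum1=212, sum2=212
  after byte 1 (160): sum1=117, sum2=74
  after byte 2 (89): sum1=206, sum2=25
  after byte 3 (160): sum1=111, sum2=136
  after byte 4 (100): sum1=211, sum2=92
  after byte 5 (233): sum1=189, sum2=26
Checksum = sum2·256 + sum1 = 26·256 + 189 = 6845 = 0x1ABD.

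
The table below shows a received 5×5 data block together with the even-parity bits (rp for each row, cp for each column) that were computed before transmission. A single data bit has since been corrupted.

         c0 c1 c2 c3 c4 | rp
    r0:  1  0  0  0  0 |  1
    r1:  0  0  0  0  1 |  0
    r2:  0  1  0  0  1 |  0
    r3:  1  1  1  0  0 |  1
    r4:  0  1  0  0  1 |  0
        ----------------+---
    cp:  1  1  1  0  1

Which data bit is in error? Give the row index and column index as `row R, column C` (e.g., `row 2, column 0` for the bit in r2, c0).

row 1, column 0

Recompute each row's even parity and compare to rp:
  r0: data parity 1, sent rp 1 → ok
  r1: data parity 1, sent rp 0 → mismatch
  r2: data parity 0, sent rp 0 → ok
  r3: data parity 1, sent rp 1 → ok
  r4: data parity 0, sent rp 0 → ok
Recompute each column's even parity and compare to cp:
  c0: data parity 0, sent cp 1 → mismatch
  c1: data parity 1, sent cp 1 → ok
  c2: data parity 1, sent cp 1 → ok
  c3: data parity 0, sent cp 0 → ok
  c4: data parity 1, sent cp 1 → ok
Exactly one row (r1) and one column (c0) fail → the flipped bit is at their intersection.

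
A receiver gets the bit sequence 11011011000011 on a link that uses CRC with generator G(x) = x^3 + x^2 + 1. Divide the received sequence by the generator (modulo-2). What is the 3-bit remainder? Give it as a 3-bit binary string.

Modulo-2 division of 11011011000011 by 1101:
  pos 0: 1101 XOR 1101 = 0000
  pos 4: 1011 XOR 1101 = 0110
  pos 5: 1100 XOR 1101 = 0001
  pos 8: 1000 XOR 1101 = 0101
  pos 9: 1011 XOR 1101 = 0110
  pos 10: 1101 XOR 1101 = 0000
Remainder = 000 (zero — the frame passes the CRC check).

000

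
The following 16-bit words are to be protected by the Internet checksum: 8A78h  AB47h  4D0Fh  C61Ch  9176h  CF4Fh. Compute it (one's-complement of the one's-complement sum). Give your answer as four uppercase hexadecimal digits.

564D

One's-complement addition (fold any carry out of bit 15 back into bit 0):
  0x8A78 + 0xAB47 = 0x135BF → wrap carry → 0x35C0
  0x35C0 + 0x4D0F = 0x082CF
  0x82CF + 0xC61C = 0x148EB → wrap carry → 0x48EC
  0x48EC + 0x9176 = 0x0DA62
  0xDA62 + 0xCF4F = 0x1A9B1 → wrap carry → 0xA9B2
One's-complement sum = 0xA9B2.
Checksum = ~0xA9B2 & 0xFFFF = 0x564D.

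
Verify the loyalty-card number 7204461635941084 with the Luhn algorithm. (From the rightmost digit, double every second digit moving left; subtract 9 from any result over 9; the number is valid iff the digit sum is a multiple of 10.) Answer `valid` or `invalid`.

valid

From the right, keep odd positions and double even positions (subtract 9 from any doubled value over 9):
  doubled (positions 2,4,...): 7 2 9 6 2 8 0 5 → sum 39
  kept (positions 1,3,...): 4 0 4 5 6 6 4 2 → sum 31
Total = 70.
70 mod 10 = 0, so the number is valid.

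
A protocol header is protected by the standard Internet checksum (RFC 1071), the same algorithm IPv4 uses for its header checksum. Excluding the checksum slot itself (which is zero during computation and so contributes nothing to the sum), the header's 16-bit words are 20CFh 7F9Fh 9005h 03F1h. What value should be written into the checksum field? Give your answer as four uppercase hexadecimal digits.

CB9A

One's-complement addition (fold any carry out of bit 15 back into bit 0):
  0x20CF + 0x7F9F = 0x0A06E
  0xA06E + 0x9005 = 0x13073 → wrap carry → 0x3074
  0x3074 + 0x03F1 = 0x03465
One's-complement sum = 0x3465.
Checksum = ~0x3465 & 0xFFFF = 0xCB9A.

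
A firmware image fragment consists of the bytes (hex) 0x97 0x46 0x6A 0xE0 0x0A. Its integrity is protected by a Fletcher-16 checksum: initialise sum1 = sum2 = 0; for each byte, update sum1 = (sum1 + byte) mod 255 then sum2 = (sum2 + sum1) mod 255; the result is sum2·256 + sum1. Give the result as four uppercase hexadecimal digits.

Running sums (mod 255):
  after byte 0 (0x97): sum1=151, sum2=151
  after byte 1 (0x46): sum1=221, sum2=117
  after byte 2 (0x6A): sum1=72, sum2=189
  after byte 3 (0xE0): sum1=41, sum2=230
  after byte 4 (0x0A): sum1=51, sum2=26
Checksum = sum2·256 + sum1 = 26·256 + 51 = 6707 = 0x1A33.

1A33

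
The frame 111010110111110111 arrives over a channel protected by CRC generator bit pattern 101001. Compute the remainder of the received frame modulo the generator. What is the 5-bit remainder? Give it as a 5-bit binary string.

Modulo-2 division of 111010110111110111 by 101001:
  pos 0: 111010 XOR 101001 = 010011
  pos 1: 100111 XOR 101001 = 001110
  pos 3: 111010 XOR 101001 = 010011
  pos 4: 100111 XOR 101001 = 001110
  pos 6: 111011 XOR 101001 = 010010
  pos 7: 100101 XOR 101001 = 001100
  pos 9: 110010 XOR 101001 = 011011
  pos 10: 110111 XOR 101001 = 011110
  pos 11: 111101 XOR 101001 = 010100
  pos 12: 101001 XOR 101001 = 000000
Remainder = 00000 (zero — the frame passes the CRC check).

00000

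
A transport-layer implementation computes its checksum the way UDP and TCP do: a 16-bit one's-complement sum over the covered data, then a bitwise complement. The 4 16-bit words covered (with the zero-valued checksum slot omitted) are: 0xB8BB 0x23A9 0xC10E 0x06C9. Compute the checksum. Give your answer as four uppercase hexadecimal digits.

One's-complement addition (fold any carry out of bit 15 back into bit 0):
  0xB8BB + 0x23A9 = 0x0DC64
  0xDC64 + 0xC10E = 0x19D72 → wrap carry → 0x9D73
  0x9D73 + 0x06C9 = 0x0A43C
One's-complement sum = 0xA43C.
Checksum = ~0xA43C & 0xFFFF = 0x5BC3.

5BC3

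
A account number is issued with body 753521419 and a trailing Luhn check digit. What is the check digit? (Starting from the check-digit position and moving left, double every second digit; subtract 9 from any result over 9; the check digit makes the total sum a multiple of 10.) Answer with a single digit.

6

Partial digits right→left: 9 1 4 1 2 5 3 5 7
Double every second digit counting from the check-digit position (so the 1st, 3rd, 5th, ... of the partial from the right).
  doubled (with −9 where >9): 9 8 4 6 5 → sum 32
  kept as-is: 1 1 5 5 → sum 12
Total = 32 + 12 = 44.
Check digit = (10 − (44 mod 10)) mod 10 = 6.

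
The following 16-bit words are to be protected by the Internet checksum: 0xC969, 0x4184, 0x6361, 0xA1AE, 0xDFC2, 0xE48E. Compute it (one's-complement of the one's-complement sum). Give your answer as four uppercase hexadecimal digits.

One's-complement addition (fold any carry out of bit 15 back into bit 0):
  0xC969 + 0x4184 = 0x10AED → wrap carry → 0x0AEE
  0x0AEE + 0x6361 = 0x06E4F
  0x6E4F + 0xA1AE = 0x10FFD → wrap carry → 0x0FFE
  0x0FFE + 0xDFC2 = 0x0EFC0
  0xEFC0 + 0xE48E = 0x1D44E → wrap carry → 0xD44F
One's-complement sum = 0xD44F.
Checksum = ~0xD44F & 0xFFFF = 0x2BB0.

2BB0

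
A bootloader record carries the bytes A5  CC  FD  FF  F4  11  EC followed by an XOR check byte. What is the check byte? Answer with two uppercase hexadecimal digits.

62

XOR the bytes together:
  start with 0xA5
  0xA5 ⊕ 0xCC = 0x69
  0x69 ⊕ 0xFD = 0x94
  0x94 ⊕ 0xFF = 0x6B
  0x6B ⊕ 0xF4 = 0x9F
  0x9F ⊕ 0x11 = 0x8E
  0x8E ⊕ 0xEC = 0x62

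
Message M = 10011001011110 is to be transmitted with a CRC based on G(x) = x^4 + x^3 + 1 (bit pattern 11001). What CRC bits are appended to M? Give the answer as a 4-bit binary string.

1001

Append 4 zeros: 100110010111100000. Divide by 11001 (XOR where the leading bit is 1):
  pos 0: 10011 XOR 11001 = 01010
  pos 1: 10100 XOR 11001 = 01101
  pos 2: 11010 XOR 11001 = 00011
  pos 5: 11101 XOR 11001 = 00100
  pos 7: 10011 XOR 11001 = 01010
  pos 8: 10101 XOR 11001 = 01100
  pos 9: 11000 XOR 11001 = 00001
  pos 13: 10000 XOR 11001 = 01001
Remainder (last 4 bits) = 1001. This is the CRC / FCS.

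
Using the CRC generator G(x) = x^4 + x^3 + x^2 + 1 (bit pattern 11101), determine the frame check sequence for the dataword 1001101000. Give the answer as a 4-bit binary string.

0011

Append 4 zeros: 10011010000000. Divide by 11101 (XOR where the leading bit is 1):
  pos 0: 10011 XOR 11101 = 01110
  pos 1: 11100 XOR 11101 = 00001
  pos 5: 11000 XOR 11101 = 00101
  pos 7: 10100 XOR 11101 = 01001
  pos 8: 10010 XOR 11101 = 01111
  pos 9: 11110 XOR 11101 = 00011
Remainder (last 4 bits) = 0011. This is the CRC / FCS.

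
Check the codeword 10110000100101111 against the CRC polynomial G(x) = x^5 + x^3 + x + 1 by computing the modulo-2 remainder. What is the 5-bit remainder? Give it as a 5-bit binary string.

Modulo-2 division of 10110000100101111 by 101011:
  pos 0: 101100 XOR 101011 = 000111
  pos 3: 111001 XOR 101011 = 010010
  pos 4: 100100 XOR 101011 = 001111
  pos 6: 111101 XOR 101011 = 010110
  pos 7: 101100 XOR 101011 = 000111
  pos 10: 111111 XOR 101011 = 010100
  pos 11: 101001 XOR 101011 = 000010
Remainder = 00010 (nonzero — an error is detected).

00010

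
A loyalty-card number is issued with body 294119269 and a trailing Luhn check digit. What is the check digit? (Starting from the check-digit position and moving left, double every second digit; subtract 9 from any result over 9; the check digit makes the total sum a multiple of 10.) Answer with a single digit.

8

Partial digits right→left: 9 6 2 9 1 1 4 9 2
Double every second digit counting from the check-digit position (so the 1st, 3rd, 5th, ... of the partial from the right).
  doubled (with −9 where >9): 9 4 2 8 4 → sum 27
  kept as-is: 6 9 1 9 → sum 25
Total = 27 + 25 = 52.
Check digit = (10 − (52 mod 10)) mod 10 = 8.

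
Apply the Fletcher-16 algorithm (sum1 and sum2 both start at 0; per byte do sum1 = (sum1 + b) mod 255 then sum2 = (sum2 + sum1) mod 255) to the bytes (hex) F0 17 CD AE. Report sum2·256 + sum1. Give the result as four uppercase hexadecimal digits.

Running sums (mod 255):
  after byte 0 (F0): sum1=240, sum2=240
  after byte 1 (17): sum1=8, sum2=248
  after byte 2 (CD): sum1=213, sum2=206
  after byte 3 (AE): sum1=132, sum2=83
Checksum = sum2·256 + sum1 = 83·256 + 132 = 21380 = 0x5384.

5384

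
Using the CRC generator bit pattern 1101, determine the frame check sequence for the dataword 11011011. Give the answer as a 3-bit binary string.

Append 3 zeros: 11011011000. Divide by 1101 (XOR where the leading bit is 1):
  pos 0: 1101 XOR 1101 = 0000
  pos 4: 1011 XOR 1101 = 0110
  pos 5: 1100 XOR 1101 = 0001
Remainder (last 3 bits) = 100. This is the CRC / FCS.

100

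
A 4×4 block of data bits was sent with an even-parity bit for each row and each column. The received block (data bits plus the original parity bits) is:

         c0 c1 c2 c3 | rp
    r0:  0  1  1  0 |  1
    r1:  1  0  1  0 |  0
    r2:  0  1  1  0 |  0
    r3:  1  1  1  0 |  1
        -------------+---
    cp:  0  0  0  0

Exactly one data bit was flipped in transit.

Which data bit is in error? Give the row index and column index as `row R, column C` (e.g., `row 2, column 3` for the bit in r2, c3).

row 0, column 1

Recompute each row's even parity and compare to rp:
  r0: data parity 0, sent rp 1 → mismatch
  r1: data parity 0, sent rp 0 → ok
  r2: data parity 0, sent rp 0 → ok
  r3: data parity 1, sent rp 1 → ok
Recompute each column's even parity and compare to cp:
  c0: data parity 0, sent cp 0 → ok
  c1: data parity 1, sent cp 0 → mismatch
  c2: data parity 0, sent cp 0 → ok
  c3: data parity 0, sent cp 0 → ok
Exactly one row (r0) and one column (c1) fail → the flipped bit is at their intersection.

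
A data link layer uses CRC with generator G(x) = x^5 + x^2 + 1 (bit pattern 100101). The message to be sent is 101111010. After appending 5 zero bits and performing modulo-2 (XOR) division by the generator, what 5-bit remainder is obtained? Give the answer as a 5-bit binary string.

10111

Append 5 zeros: 10111101000000. Divide by 100101 (XOR where the leading bit is 1):
  pos 0: 101111 XOR 100101 = 001010
  pos 2: 101001 XOR 100101 = 001100
  pos 4: 110000 XOR 100101 = 010101
  pos 5: 101010 XOR 100101 = 001111
  pos 7: 111100 XOR 100101 = 011001
  pos 8: 110010 XOR 100101 = 010111
Remainder (last 5 bits) = 10111. This is the CRC / FCS.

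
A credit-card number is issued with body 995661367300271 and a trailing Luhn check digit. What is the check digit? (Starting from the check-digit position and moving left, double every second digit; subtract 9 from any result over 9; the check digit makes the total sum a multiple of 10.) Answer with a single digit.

8

Partial digits right→left: 1 7 2 0 0 3 7 6 3 1 6 6 5 9 9
Double every second digit counting from the check-digit position (so the 1st, 3rd, 5th, ... of the partial from the right).
  doubled (with −9 where >9): 2 4 0 5 6 3 1 9 → sum 30
  kept as-is: 7 0 3 6 1 6 9 → sum 32
Total = 30 + 32 = 62.
Check digit = (10 − (62 mod 10)) mod 10 = 8.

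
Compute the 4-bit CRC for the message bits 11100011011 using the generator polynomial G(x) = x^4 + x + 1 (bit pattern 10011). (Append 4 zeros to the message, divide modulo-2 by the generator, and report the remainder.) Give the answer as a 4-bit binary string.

0000

Append 4 zeros: 111000110110000. Divide by 10011 (XOR where the leading bit is 1):
  pos 0: 11100 XOR 10011 = 01111
  pos 1: 11110 XOR 10011 = 01101
  pos 2: 11011 XOR 10011 = 01000
  pos 3: 10001 XOR 10011 = 00010
  pos 6: 10011 XOR 10011 = 00000
Remainder (last 4 bits) = 0000. This is the CRC / FCS.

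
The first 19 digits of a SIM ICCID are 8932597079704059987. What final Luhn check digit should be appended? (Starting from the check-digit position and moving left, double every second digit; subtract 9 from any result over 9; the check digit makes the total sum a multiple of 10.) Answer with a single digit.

2

Partial digits right→left: 7 8 9 9 5 0 4 0 7 9 7 0 7 9 5 2 3 9 8
Double every second digit counting from the check-digit position (so the 1st, 3rd, 5th, ... of the partial from the right).
  doubled (with −9 where >9): 5 9 1 8 5 5 5 1 6 7 → sum 52
  kept as-is: 8 9 0 0 9 0 9 2 9 → sum 46
Total = 52 + 46 = 98.
Check digit = (10 − (98 mod 10)) mod 10 = 2.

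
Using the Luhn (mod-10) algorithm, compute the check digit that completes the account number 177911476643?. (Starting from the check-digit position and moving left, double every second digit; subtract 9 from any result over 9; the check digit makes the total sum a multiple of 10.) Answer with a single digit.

Partial digits right→left: 3 4 6 6 7 4 1 1 9 7 7 1
Double every second digit counting from the check-digit position (so the 1st, 3rd, 5th, ... of the partial from the right).
  doubled (with −9 where >9): 6 3 5 2 9 5 → sum 30
  kept as-is: 4 6 4 1 7 1 → sum 23
Total = 30 + 23 = 53.
Check digit = (10 − (53 mod 10)) mod 10 = 7.

7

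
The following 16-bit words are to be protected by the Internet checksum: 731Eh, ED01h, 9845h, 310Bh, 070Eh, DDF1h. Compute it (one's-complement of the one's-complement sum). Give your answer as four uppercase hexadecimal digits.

F18E

One's-complement addition (fold any carry out of bit 15 back into bit 0):
  0x731E + 0xED01 = 0x1601F → wrap carry → 0x6020
  0x6020 + 0x9845 = 0x0F865
  0xF865 + 0x310B = 0x12970 → wrap carry → 0x2971
  0x2971 + 0x070E = 0x0307F
  0x307F + 0xDDF1 = 0x10E70 → wrap carry → 0x0E71
One's-complement sum = 0x0E71.
Checksum = ~0x0E71 & 0xFFFF = 0xF18E.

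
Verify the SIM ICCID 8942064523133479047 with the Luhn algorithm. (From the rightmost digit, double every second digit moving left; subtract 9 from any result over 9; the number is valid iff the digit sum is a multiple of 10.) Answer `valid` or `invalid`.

valid

From the right, keep odd positions and double even positions (subtract 9 from any doubled value over 9):
  doubled (positions 2,4,...): 8 9 8 6 6 1 3 4 9 → sum 54
  kept (positions 1,3,...): 7 0 7 3 1 2 4 0 4 8 → sum 36
Total = 90.
90 mod 10 = 0, so the number is valid.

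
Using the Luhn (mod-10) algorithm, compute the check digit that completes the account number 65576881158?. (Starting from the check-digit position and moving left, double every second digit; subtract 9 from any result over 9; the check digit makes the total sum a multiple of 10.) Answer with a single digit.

1

Partial digits right→left: 8 5 1 1 8 8 6 7 5 5 6
Double every second digit counting from the check-digit position (so the 1st, 3rd, 5th, ... of the partial from the right).
  doubled (with −9 where >9): 7 2 7 3 1 3 → sum 23
  kept as-is: 5 1 8 7 5 → sum 26
Total = 23 + 26 = 49.
Check digit = (10 − (49 mod 10)) mod 10 = 1.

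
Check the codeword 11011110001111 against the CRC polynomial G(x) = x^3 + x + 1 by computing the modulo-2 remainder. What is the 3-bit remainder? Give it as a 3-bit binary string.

Modulo-2 division of 11011110001111 by 1011:
  pos 0: 1101 XOR 1011 = 0110
  pos 1: 1101 XOR 1011 = 0110
  pos 2: 1101 XOR 1011 = 0110
  pos 3: 1101 XOR 1011 = 0110
  pos 4: 1100 XOR 1011 = 0111
  pos 5: 1110 XOR 1011 = 0101
  pos 6: 1010 XOR 1011 = 0001
  pos 9: 1111 XOR 1011 = 0100
  pos 10: 1001 XOR 1011 = 0010
Remainder = 010 (nonzero — an error is detected).

010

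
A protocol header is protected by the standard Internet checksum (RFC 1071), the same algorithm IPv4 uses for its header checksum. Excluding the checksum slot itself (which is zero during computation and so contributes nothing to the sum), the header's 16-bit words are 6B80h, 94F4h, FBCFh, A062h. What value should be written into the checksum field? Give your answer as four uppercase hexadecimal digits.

6358

One's-complement addition (fold any carry out of bit 15 back into bit 0):
  0x6B80 + 0x94F4 = 0x10074 → wrap carry → 0x0075
  0x0075 + 0xFBCF = 0x0FC44
  0xFC44 + 0xA062 = 0x19CA6 → wrap carry → 0x9CA7
One's-complement sum = 0x9CA7.
Checksum = ~0x9CA7 & 0xFFFF = 0x6358.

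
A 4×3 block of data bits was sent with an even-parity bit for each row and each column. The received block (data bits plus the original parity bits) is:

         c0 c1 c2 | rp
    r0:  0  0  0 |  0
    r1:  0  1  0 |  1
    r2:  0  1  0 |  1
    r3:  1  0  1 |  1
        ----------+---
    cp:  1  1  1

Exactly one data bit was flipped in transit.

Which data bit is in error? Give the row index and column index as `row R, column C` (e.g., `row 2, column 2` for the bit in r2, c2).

Recompute each row's even parity and compare to rp:
  r0: data parity 0, sent rp 0 → ok
  r1: data parity 1, sent rp 1 → ok
  r2: data parity 1, sent rp 1 → ok
  r3: data parity 0, sent rp 1 → mismatch
Recompute each column's even parity and compare to cp:
  c0: data parity 1, sent cp 1 → ok
  c1: data parity 0, sent cp 1 → mismatch
  c2: data parity 1, sent cp 1 → ok
Exactly one row (r3) and one column (c1) fail → the flipped bit is at their intersection.

row 3, column 1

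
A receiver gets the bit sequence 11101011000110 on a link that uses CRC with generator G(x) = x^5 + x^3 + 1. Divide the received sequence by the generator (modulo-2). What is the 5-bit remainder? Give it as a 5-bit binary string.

Modulo-2 division of 11101011000110 by 101001:
  pos 0: 111010 XOR 101001 = 010011
  pos 1: 100111 XOR 101001 = 001110
  pos 3: 111010 XOR 101001 = 010011
  pos 4: 100110 XOR 101001 = 001111
  pos 6: 111101 XOR 101001 = 010100
  pos 7: 101001 XOR 101001 = 000000
Remainder = 00000 (zero — the frame passes the CRC check).

00000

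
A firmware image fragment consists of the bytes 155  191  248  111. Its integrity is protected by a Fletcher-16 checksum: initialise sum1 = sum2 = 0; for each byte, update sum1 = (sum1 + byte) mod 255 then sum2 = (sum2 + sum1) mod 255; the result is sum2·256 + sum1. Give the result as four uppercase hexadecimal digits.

0FC3

Running sums (mod 255):
  after byte 0 (155): sum1=155, sum2=155
  after byte 1 (191): sum1=91, sum2=246
  after byte 2 (248): sum1=84, sum2=75
  after byte 3 (111): sum1=195, sum2=15
Checksum = sum2·256 + sum1 = 15·256 + 195 = 4035 = 0x0FC3.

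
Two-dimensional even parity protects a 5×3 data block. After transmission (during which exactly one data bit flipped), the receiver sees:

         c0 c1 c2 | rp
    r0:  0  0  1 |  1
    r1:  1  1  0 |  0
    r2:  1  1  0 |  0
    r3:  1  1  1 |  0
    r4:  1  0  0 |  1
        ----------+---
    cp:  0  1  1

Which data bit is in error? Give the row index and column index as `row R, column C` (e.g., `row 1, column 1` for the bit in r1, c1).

row 3, column 2

Recompute each row's even parity and compare to rp:
  r0: data parity 1, sent rp 1 → ok
  r1: data parity 0, sent rp 0 → ok
  r2: data parity 0, sent rp 0 → ok
  r3: data parity 1, sent rp 0 → mismatch
  r4: data parity 1, sent rp 1 → ok
Recompute each column's even parity and compare to cp:
  c0: data parity 0, sent cp 0 → ok
  c1: data parity 1, sent cp 1 → ok
  c2: data parity 0, sent cp 1 → mismatch
Exactly one row (r3) and one column (c2) fail → the flipped bit is at their intersection.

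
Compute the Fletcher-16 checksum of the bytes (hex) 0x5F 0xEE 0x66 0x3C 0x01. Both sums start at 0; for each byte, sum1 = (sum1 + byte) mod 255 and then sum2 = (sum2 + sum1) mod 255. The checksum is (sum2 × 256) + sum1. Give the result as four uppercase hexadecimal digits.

Running sums (mod 255):
  after byte 0 (0x5F): sum1=95, sum2=95
  after byte 1 (0xEE): sum1=78, sum2=173
  after byte 2 (0x66): sum1=180, sum2=98
  after byte 3 (0x3C): sum1=240, sum2=83
  after byte 4 (0x01): sum1=241, sum2=69
Checksum = sum2·256 + sum1 = 69·256 + 241 = 17905 = 0x45F1.

45F1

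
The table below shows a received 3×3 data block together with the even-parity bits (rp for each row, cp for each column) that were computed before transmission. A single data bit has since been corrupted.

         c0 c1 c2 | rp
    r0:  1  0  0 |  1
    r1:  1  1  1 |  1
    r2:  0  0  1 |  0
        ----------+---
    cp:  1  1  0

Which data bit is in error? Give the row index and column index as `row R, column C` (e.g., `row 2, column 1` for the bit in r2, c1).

row 2, column 0

Recompute each row's even parity and compare to rp:
  r0: data parity 1, sent rp 1 → ok
  r1: data parity 1, sent rp 1 → ok
  r2: data parity 1, sent rp 0 → mismatch
Recompute each column's even parity and compare to cp:
  c0: data parity 0, sent cp 1 → mismatch
  c1: data parity 1, sent cp 1 → ok
  c2: data parity 0, sent cp 0 → ok
Exactly one row (r2) and one column (c0) fail → the flipped bit is at their intersection.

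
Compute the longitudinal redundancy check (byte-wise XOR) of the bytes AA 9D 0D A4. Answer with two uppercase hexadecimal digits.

XOR the bytes together:
  start with 0xAA
  0xAA ⊕ 0x9D = 0x37
  0x37 ⊕ 0x0D = 0x3A
  0x3A ⊕ 0xA4 = 0x9E

9E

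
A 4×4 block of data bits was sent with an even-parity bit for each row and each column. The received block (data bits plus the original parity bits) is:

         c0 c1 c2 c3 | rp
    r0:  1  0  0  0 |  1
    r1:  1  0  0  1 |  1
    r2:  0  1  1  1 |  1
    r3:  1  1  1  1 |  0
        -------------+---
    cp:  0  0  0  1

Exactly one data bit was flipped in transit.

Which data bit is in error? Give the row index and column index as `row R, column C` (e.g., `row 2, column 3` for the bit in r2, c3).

Recompute each row's even parity and compare to rp:
  r0: data parity 1, sent rp 1 → ok
  r1: data parity 0, sent rp 1 → mismatch
  r2: data parity 1, sent rp 1 → ok
  r3: data parity 0, sent rp 0 → ok
Recompute each column's even parity and compare to cp:
  c0: data parity 1, sent cp 0 → mismatch
  c1: data parity 0, sent cp 0 → ok
  c2: data parity 0, sent cp 0 → ok
  c3: data parity 1, sent cp 1 → ok
Exactly one row (r1) and one column (c0) fail → the flipped bit is at their intersection.

row 1, column 0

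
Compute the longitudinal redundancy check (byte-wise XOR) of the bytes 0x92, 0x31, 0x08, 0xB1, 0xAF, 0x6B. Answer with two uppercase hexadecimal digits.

XOR the bytes together:
  start with 0x92
  0x92 ⊕ 0x31 = 0xA3
  0xA3 ⊕ 0x08 = 0xAB
  0xAB ⊕ 0xB1 = 0x1A
  0x1A ⊕ 0xAF = 0xB5
  0xB5 ⊕ 0x6B = 0xDE

DE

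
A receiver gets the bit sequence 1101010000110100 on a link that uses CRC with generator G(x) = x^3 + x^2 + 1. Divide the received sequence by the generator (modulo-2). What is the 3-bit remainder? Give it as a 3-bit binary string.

Modulo-2 division of 1101010000110100 by 1101:
  pos 0: 1101 XOR 1101 = 0000
  pos 5: 1000 XOR 1101 = 0101
  pos 6: 1010 XOR 1101 = 0111
  pos 7: 1111 XOR 1101 = 0010
  pos 9: 1010 XOR 1101 = 0111
  pos 10: 1111 XOR 1101 = 0010
  pos 12: 1000 XOR 1101 = 0101
Remainder = 101 (nonzero — an error is detected).

101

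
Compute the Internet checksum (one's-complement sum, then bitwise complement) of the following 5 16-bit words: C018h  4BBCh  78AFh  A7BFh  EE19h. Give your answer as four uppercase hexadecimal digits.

E5A1

One's-complement addition (fold any carry out of bit 15 back into bit 0):
  0xC018 + 0x4BBC = 0x10BD4 → wrap carry → 0x0BD5
  0x0BD5 + 0x78AF = 0x08484
  0x8484 + 0xA7BF = 0x12C43 → wrap carry → 0x2C44
  0x2C44 + 0xEE19 = 0x11A5D → wrap carry → 0x1A5E
One's-complement sum = 0x1A5E.
Checksum = ~0x1A5E & 0xFFFF = 0xE5A1.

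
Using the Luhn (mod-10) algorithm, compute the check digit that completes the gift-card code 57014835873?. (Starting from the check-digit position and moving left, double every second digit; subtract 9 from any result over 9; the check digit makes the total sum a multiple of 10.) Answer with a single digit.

Partial digits right→left: 3 7 8 5 3 8 4 1 0 7 5
Double every second digit counting from the check-digit position (so the 1st, 3rd, 5th, ... of the partial from the right).
  doubled (with −9 where >9): 6 7 6 8 0 1 → sum 28
  kept as-is: 7 5 8 1 7 → sum 28
Total = 28 + 28 = 56.
Check digit = (10 − (56 mod 10)) mod 10 = 4.

4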